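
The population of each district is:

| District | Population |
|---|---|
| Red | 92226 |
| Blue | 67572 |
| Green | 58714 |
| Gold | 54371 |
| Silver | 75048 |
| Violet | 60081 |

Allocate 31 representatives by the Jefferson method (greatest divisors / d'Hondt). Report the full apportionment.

Standard divisor 408012/31 ≈ 13161.677; standard quotas: Red 7.007, Blue 5.134, Green 4.461, Gold 4.131, Silver 5.702, Violet 4.565.
Rounding down gives 7, 5, 4, 4, 5, 4 = 29 seats, so the divisor must be adjusted.
With modified divisor 11900: modified quotas Red 7.750, Blue 5.678, Green 4.934, Gold 4.569, Silver 6.307, Violet 5.049.
Rounding down: Red 7, Blue 5, Green 4, Gold 4, Silver 6, Violet 5 (total 31).

Red 7; Blue 5; Green 4; Gold 4; Silver 6; Violet 5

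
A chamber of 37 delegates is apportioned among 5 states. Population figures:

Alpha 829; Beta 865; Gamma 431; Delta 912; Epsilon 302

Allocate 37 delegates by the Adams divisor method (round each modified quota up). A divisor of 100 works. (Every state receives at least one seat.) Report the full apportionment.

Alpha 9, Beta 9, Gamma 5, Delta 10, Epsilon 4

With modified divisor 100: modified quotas Alpha 8.290, Beta 8.650, Gamma 4.310, Delta 9.120, Epsilon 3.020.
Rounding up: Alpha 9, Beta 9, Gamma 5, Delta 10, Epsilon 4 (total 37).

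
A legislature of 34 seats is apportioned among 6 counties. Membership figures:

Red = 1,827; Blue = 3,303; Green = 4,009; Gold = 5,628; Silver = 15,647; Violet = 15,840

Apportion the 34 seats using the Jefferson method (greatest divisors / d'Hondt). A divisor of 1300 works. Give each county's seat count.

With modified divisor 1300: modified quotas Red 1.405, Blue 2.541, Green 3.084, Gold 4.329, Silver 12.036, Violet 12.185.
Rounding down: Red 1, Blue 2, Green 3, Gold 4, Silver 12, Violet 12 (total 34).

Red 1, Blue 2, Green 3, Gold 4, Silver 12, Violet 12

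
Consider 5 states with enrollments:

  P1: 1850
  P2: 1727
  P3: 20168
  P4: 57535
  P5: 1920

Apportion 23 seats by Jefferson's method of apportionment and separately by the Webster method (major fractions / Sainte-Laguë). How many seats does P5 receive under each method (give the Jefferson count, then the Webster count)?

0 and 1

Jefferson: P1 0, P2 0, P3 6, P4 17, P5 0.
Webster: P1 1, P2 0, P3 5, P4 16, P5 1.
P5 gets 0 under Jefferson and 1 under Webster.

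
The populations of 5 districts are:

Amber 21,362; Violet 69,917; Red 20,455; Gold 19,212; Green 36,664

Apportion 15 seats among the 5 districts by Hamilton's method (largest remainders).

Amber=2; Violet=6; Red=2; Gold=2; Green=3

Standard divisor: 167610 ÷ 15 = 11174.
Standard quotas: Amber 1.9118, Violet 6.2571, Red 1.8306, Gold 1.7193, Green 3.2812.
Lower quotas: Amber 1, Violet 6, Red 1, Gold 1, Green 3 (sum 12, leaving 3 seats).
Remainders in descending order: Amber 0.9118, Red 0.8306, Gold 0.7193, Green 0.2812, Violet 0.2571.
Largest remainders: Amber, Red, Gold receive the extra seats.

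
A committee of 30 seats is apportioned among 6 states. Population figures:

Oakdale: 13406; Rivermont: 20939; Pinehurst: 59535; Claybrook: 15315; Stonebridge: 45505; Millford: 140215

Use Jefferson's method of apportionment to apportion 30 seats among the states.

Oakdale=1, Rivermont=2, Pinehurst=6, Claybrook=1, Stonebridge=5, Millford=15

Standard divisor 294915/30 ≈ 9830.5; standard quotas: Oakdale 1.364, Rivermont 2.130, Pinehurst 6.056, Claybrook 1.558, Stonebridge 4.629, Millford 14.263.
Rounding down gives 1, 2, 6, 1, 4, 14 = 28 seats, so the divisor must be adjusted.
With modified divisor 8900: modified quotas Oakdale 1.506, Rivermont 2.353, Pinehurst 6.689, Claybrook 1.721, Stonebridge 5.113, Millford 15.754.
Rounding down: Oakdale 1, Rivermont 2, Pinehurst 6, Claybrook 1, Stonebridge 5, Millford 15 (total 30).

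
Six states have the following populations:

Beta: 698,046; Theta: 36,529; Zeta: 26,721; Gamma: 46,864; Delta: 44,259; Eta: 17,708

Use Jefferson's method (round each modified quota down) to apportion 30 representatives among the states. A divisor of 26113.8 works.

With modified divisor 26113.8: modified quotas Beta 26.731, Theta 1.399, Zeta 1.023, Gamma 1.795, Delta 1.695, Eta 0.678.
Rounding down: Beta 26, Theta 1, Zeta 1, Gamma 1, Delta 1, Eta 0 (total 30).

Beta=26, Theta=1, Zeta=1, Gamma=1, Delta=1, Eta=0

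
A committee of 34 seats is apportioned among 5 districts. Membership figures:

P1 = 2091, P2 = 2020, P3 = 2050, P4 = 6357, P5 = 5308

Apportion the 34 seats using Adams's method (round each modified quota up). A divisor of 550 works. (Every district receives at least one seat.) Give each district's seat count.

P1 4, P2 4, P3 4, P4 12, P5 10

With modified divisor 550: modified quotas P1 3.802, P2 3.673, P3 3.727, P4 11.558, P5 9.651.
Rounding up: P1 4, P2 4, P3 4, P4 12, P5 10 (total 34).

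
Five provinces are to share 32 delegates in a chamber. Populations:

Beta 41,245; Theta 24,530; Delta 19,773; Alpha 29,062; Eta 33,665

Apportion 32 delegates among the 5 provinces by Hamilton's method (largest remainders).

Standard divisor: 148275 ÷ 32 ≈ 4633.594.
Standard quotas: Beta 8.9013, Theta 5.2939, Delta 4.2673, Alpha 6.2720, Eta 7.2654.
Lower quotas: Beta 8, Theta 5, Delta 4, Alpha 6, Eta 7 (sum 30, leaving 2 seats).
Remainders in descending order: Beta 0.9013, Theta 0.2939, Alpha 0.2720, Delta 0.2673, Eta 0.2654.
Largest remainders: Beta, Theta receive the extra seats.

Beta=9, Theta=6, Delta=4, Alpha=6, Eta=7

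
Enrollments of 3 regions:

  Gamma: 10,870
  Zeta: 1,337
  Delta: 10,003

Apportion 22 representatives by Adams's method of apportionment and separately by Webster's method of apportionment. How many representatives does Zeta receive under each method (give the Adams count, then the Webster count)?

Adams: Gamma 10, Zeta 2, Delta 10.
Webster: Gamma 11, Zeta 1, Delta 10.
Zeta gets 2 under Adams and 1 under Webster.

2 and 1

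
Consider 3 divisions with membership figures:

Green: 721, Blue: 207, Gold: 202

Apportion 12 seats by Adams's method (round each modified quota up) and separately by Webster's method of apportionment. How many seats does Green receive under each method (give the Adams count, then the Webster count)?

Adams: Green 7, Blue 3, Gold 2.
Webster: Green 8, Blue 2, Gold 2.
Green gets 7 under Adams and 8 under Webster.

7 and 8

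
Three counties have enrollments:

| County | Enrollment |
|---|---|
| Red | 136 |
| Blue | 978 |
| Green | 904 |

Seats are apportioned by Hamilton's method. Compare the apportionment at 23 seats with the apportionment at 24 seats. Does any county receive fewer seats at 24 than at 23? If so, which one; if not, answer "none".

At 23 seats: Red 2, Blue 11, Green 10.
At 24 seats: Red 1, Blue 12, Green 11.
Red drops from 2 to 1.

Red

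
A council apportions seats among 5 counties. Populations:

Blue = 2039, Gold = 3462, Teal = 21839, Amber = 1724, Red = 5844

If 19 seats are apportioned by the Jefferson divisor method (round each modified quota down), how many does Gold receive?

Standard divisor 34908/19 ≈ 1837.263; standard quotas: Blue 1.110, Gold 1.884, Teal 11.887, Amber 0.938, Red 3.181.
Rounding down gives 1, 1, 11, 0, 3 = 16 seats, so the divisor must be adjusted.
With modified divisor 1688.74: modified quotas Blue 1.207, Gold 2.050, Teal 12.932, Amber 1.021, Red 3.461.
Rounding down: Blue 1, Gold 2, Teal 12, Amber 1, Red 3 (total 19).
Gold receives 2.

2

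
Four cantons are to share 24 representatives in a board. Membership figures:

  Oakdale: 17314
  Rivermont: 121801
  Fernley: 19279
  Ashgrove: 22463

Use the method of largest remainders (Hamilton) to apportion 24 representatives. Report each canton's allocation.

Oakdale: 2; Rivermont: 16; Fernley: 3; Ashgrove: 3

Standard divisor: 180857 ÷ 24 ≈ 7535.708.
Standard quotas: Oakdale 2.2976, Rivermont 16.1632, Fernley 2.5584, Ashgrove 2.9809.
Lower quotas: Oakdale 2, Rivermont 16, Fernley 2, Ashgrove 2 (sum 22, leaving 2 seats).
Remainders in descending order: Ashgrove 0.9809, Fernley 0.5584, Oakdale 0.2976, Rivermont 0.1632.
Largest remainders: Ashgrove, Fernley receive the extra seats.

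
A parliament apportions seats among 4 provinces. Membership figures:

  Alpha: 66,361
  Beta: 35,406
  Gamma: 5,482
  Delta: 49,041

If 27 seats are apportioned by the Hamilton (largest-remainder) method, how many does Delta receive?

Total 156290; standard divisor 156290/27 ≈ 5788.519.
Standard quotas: Alpha 11.4642, Beta 6.1166, Gamma 0.9470, Delta 8.4721.
Lower quotas: Alpha 11, Beta 6, Gamma 0, Delta 8 (sum 25, leaving 2 seats).
Remainders in descending order: Gamma 0.9470, Delta 0.4721, Alpha 0.4642, Beta 0.1166.
Largest remainders: Gamma, Delta receive the extra seats.
Delta receives 9.

9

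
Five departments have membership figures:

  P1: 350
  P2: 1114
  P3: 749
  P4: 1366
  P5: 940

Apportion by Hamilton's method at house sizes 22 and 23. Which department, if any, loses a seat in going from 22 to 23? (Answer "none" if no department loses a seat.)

none

At 22 seats: P1 2, P2 5, P3 4, P4 7, P5 4.
At 23 seats: P1 2, P2 5, P3 4, P4 7, P5 5.
No department's allocation decreased.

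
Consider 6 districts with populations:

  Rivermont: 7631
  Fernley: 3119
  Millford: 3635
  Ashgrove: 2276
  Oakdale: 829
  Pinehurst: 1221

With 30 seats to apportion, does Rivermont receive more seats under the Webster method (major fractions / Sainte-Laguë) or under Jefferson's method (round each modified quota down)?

Webster: Rivermont 12, Fernley 5, Millford 6, Ashgrove 4, Oakdale 1, Pinehurst 2.
Jefferson: Rivermont 13, Fernley 5, Millford 6, Ashgrove 3, Oakdale 1, Pinehurst 2.
Rivermont gets 12 under Webster and 13 under Jefferson.

Jefferson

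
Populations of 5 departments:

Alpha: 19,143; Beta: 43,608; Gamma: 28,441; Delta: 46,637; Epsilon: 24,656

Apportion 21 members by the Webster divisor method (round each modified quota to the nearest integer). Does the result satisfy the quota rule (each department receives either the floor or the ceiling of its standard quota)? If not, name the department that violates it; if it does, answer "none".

none

Standard quotas: Alpha 2.474, Beta 5.636, Gamma 3.676, Delta 6.027, Epsilon 3.187.
Webster allocation: Alpha 2, Beta 6, Gamma 4, Delta 6, Epsilon 3.
Every allocation lies between the lower and upper quota.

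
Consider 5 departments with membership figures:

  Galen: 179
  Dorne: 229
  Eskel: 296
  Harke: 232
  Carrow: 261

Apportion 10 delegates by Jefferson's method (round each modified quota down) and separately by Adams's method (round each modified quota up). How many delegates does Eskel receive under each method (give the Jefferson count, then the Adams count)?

3 and 2

Jefferson: Galen 1, Dorne 2, Eskel 3, Harke 2, Carrow 2.
Adams: Galen 2, Dorne 2, Eskel 2, Harke 2, Carrow 2.
Eskel gets 3 under Jefferson and 2 under Adams.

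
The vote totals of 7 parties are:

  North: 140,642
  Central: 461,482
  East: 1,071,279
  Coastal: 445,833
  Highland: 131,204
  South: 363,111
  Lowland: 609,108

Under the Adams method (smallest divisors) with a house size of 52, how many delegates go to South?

Standard divisor 3222659/52 ≈ 61974.212; standard quotas: North 2.269, Central 7.446, East 17.286, Coastal 7.194, Highland 2.117, South 5.859, Lowland 9.828.
Rounding up gives 3, 8, 18, 8, 3, 6, 10 = 56 seats, so the divisor must be adjusted.
With modified divisor 66400: modified quotas North 2.118, Central 6.950, East 16.134, Coastal 6.714, Highland 1.976, South 5.469, Lowland 9.173.
Rounding up: North 3, Central 7, East 17, Coastal 7, Highland 2, South 6, Lowland 10 (total 52).
South receives 6.

6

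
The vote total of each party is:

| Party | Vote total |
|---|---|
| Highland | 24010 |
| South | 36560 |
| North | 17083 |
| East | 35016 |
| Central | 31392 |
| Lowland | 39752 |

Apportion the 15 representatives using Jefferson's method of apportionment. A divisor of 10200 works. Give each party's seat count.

Highland 2, South 3, North 1, East 3, Central 3, Lowland 3

With modified divisor 10200: modified quotas Highland 2.354, South 3.584, North 1.675, East 3.433, Central 3.078, Lowland 3.897.
Rounding down: Highland 2, South 3, North 1, East 3, Central 3, Lowland 3 (total 15).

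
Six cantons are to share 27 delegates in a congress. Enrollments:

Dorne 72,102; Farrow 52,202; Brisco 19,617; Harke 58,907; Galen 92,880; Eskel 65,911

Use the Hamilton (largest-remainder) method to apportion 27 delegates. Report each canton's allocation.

The standard divisor is 361619/27 ≈ 13393.296.
Standard quotas: Dorne 5.3834, Farrow 3.8976, Brisco 1.4647, Harke 4.3982, Galen 6.9348, Eskel 4.9212.
Lower quotas: Dorne 5, Farrow 3, Brisco 1, Harke 4, Galen 6, Eskel 4 (sum 23, leaving 4 seats).
Remainders in descending order: Galen 0.9348, Eskel 0.9212, Farrow 0.8976, Brisco 0.4647, Harke 0.3982, Dorne 0.3834.
Largest remainders: Galen, Eskel, Farrow, Brisco receive the extra seats.

Dorne=5, Farrow=4, Brisco=2, Harke=4, Galen=7, Eskel=5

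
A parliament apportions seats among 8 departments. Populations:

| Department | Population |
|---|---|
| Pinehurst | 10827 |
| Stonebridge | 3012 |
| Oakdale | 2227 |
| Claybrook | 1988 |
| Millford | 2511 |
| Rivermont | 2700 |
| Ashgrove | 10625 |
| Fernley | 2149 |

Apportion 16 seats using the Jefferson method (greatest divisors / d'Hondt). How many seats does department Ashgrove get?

Standard divisor 36039/16 ≈ 2252.438; standard quotas: Pinehurst 4.807, Stonebridge 1.337, Oakdale 0.989, Claybrook 0.883, Millford 1.115, Rivermont 1.199, Ashgrove 4.717, Fernley 0.954.
Rounding down gives 4, 1, 0, 0, 1, 1, 4, 0 = 11 seats, so the divisor must be adjusted.
With modified divisor 1900: modified quotas Pinehurst 5.698, Stonebridge 1.585, Oakdale 1.172, Claybrook 1.046, Millford 1.322, Rivermont 1.421, Ashgrove 5.592, Fernley 1.131.
Rounding down: Pinehurst 5, Stonebridge 1, Oakdale 1, Claybrook 1, Millford 1, Rivermont 1, Ashgrove 5, Fernley 1 (total 16).
Ashgrove receives 5.

5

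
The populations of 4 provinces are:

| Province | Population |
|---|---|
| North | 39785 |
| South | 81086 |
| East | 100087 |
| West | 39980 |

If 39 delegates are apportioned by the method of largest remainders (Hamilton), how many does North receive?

Standard divisor: 260938 ÷ 39 ≈ 6690.718.
Standard quotas: North 5.9463, South 12.1192, East 14.9591, West 5.9754.
Lower quotas: North 5, South 12, East 14, West 5 (sum 36, leaving 3 seats).
Remainders in descending order: West 0.9754, East 0.9591, North 0.9463, South 0.1192.
Largest remainders: West, East, North receive the extra seats.
North receives 6.

6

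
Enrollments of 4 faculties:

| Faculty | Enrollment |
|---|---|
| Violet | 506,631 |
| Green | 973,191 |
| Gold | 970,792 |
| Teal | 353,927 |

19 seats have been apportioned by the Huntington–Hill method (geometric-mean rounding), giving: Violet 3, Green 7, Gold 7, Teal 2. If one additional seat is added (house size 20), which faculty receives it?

Violet

Priority for the next seat is population ÷ (√(s·(s+1))).
Priorities: Violet 146251.772, Green 130048.118, Gold 129727.538, Teal 144490.093.
Highest priority: Violet.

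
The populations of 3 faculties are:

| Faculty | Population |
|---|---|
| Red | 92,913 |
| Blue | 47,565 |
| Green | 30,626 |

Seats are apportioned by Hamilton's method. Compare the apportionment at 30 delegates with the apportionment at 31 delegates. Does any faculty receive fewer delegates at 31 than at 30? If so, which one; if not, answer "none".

Green

At 30 seats: Red 16, Blue 8, Green 6.
At 31 seats: Red 17, Blue 9, Green 5.
Green drops from 6 to 5.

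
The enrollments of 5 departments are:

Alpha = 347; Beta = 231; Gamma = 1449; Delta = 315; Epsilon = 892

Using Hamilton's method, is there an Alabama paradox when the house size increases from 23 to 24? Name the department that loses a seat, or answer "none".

Alpha

At 23 seats: Alpha 3, Beta 2, Gamma 10, Delta 2, Epsilon 6.
At 24 seats: Alpha 2, Beta 2, Gamma 11, Delta 2, Epsilon 7.
Alpha drops from 3 to 2.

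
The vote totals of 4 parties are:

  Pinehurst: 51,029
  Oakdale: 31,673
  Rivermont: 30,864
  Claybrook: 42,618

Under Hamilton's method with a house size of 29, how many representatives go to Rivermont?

6

Standard divisor: 156184 ÷ 29 ≈ 5385.655.
Standard quotas: Pinehurst 9.4750, Oakdale 5.8810, Rivermont 5.7308, Claybrook 7.9132.
Lower quotas: Pinehurst 9, Oakdale 5, Rivermont 5, Claybrook 7 (sum 26, leaving 3 seats).
Remainders in descending order: Claybrook 0.9132, Oakdale 0.8810, Rivermont 0.7308, Pinehurst 0.4750.
Largest remainders: Claybrook, Oakdale, Rivermont receive the extra seats.
Rivermont receives 6.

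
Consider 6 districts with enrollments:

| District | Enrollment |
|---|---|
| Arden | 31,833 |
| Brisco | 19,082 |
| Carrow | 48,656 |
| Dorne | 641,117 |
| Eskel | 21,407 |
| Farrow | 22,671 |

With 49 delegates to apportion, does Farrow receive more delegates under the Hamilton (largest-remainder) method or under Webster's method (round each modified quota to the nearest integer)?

Hamilton: Arden 2, Brisco 1, Carrow 3, Dorne 40, Eskel 1, Farrow 2.
Webster: Arden 2, Brisco 1, Carrow 3, Dorne 41, Eskel 1, Farrow 1.
Farrow gets 2 under Hamilton and 1 under Webster.

Hamilton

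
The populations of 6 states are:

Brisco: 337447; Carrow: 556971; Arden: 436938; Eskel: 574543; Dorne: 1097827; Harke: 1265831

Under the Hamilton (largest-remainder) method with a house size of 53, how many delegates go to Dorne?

14

The standard divisor is 4269557/53 ≈ 80557.679.
Standard quotas: Brisco 4.1889, Carrow 6.9139, Arden 5.4239, Eskel 7.1321, Dorne 13.6278, Harke 15.7133.
Lower quotas: Brisco 4, Carrow 6, Arden 5, Eskel 7, Dorne 13, Harke 15 (sum 50, leaving 3 seats).
Remainders in descending order: Carrow 0.9139, Harke 0.7133, Dorne 0.6278, Arden 0.4239, Brisco 0.1889, Eskel 0.1321.
The surplus seats go to Carrow, Harke, Dorne.
Dorne receives 14.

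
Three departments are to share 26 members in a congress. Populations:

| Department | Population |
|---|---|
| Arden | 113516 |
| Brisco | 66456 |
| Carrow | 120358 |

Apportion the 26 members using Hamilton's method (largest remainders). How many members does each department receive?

Arden: 10, Brisco: 6, Carrow: 10

Total 300330; standard divisor 300330/26 ≈ 11551.154.
Standard quotas: Arden 9.8272, Brisco 5.7532, Carrow 10.4196.
Lower quotas: Arden 9, Brisco 5, Carrow 10 (sum 24, leaving 2 seats).
Remainders in descending order: Arden 0.8272, Brisco 0.7532, Carrow 0.4196.
The surplus seats go to Arden, Brisco.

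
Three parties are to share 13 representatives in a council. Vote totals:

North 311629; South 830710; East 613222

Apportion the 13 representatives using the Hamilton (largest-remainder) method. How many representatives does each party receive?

North=2; South=6; East=5

Standard divisor: 1755561 ÷ 13 ≈ 135043.154.
Standard quotas: North 2.3076, South 6.1514, East 4.5409.
Lower quotas: North 2, South 6, East 4 (sum 12, leaving 1 seat).
Remainders in descending order: East 0.5409, North 0.3076, South 0.1514.
Largest remainder: East receives the extra seat.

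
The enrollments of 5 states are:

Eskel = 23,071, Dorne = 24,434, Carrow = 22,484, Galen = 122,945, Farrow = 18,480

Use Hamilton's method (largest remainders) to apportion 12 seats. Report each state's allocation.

Eskel 1; Dorne 2; Carrow 1; Galen 7; Farrow 1

Total 211414; standard divisor 211414/12 ≈ 17617.833.
Standard quotas: Eskel 1.3095, Dorne 1.3869, Carrow 1.2762, Galen 6.9784, Farrow 1.0489.
Lower quotas: Eskel 1, Dorne 1, Carrow 1, Galen 6, Farrow 1 (sum 10, leaving 2 seats).
Remainders in descending order: Galen 0.9784, Dorne 0.3869, Eskel 0.3095, Carrow 0.2762, Farrow 0.0489.
Largest remainders: Galen, Dorne receive the extra seats.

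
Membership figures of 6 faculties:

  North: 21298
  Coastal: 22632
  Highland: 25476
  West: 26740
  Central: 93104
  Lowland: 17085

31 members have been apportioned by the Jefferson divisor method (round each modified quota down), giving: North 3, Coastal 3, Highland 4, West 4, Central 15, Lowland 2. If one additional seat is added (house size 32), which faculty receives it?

Central

Priority for the next seat is population ÷ (current seats + 1).
Priorities: North 5324.500, Coastal 5658.000, Highland 5095.200, West 5348.000, Central 5819.000, Lowland 5695.000.
Highest priority: Central.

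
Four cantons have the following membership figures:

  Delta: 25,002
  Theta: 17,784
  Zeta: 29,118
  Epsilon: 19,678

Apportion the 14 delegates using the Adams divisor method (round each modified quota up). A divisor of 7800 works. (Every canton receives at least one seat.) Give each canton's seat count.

Delta: 4, Theta: 3, Zeta: 4, Epsilon: 3

With modified divisor 7800: modified quotas Delta 3.205, Theta 2.280, Zeta 3.733, Epsilon 2.523.
Rounding up: Delta 4, Theta 3, Zeta 4, Epsilon 3 (total 14).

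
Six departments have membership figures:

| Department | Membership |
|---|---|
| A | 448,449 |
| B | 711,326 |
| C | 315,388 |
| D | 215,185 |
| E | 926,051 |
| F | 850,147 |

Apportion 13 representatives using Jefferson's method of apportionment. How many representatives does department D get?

Standard divisor 3466546/13 ≈ 266657.385; standard quotas: A 1.682, B 2.668, C 1.183, D 0.807, E 3.473, F 3.188.
Rounding down gives 1, 2, 1, 0, 3, 3 = 10 seats, so the divisor must be adjusted.
With modified divisor 219700: modified quotas A 2.041, B 3.238, C 1.436, D 0.979, E 4.215, F 3.870.
Rounding down: A 2, B 3, C 1, D 0, E 4, F 3 (total 13).
D receives 0.

0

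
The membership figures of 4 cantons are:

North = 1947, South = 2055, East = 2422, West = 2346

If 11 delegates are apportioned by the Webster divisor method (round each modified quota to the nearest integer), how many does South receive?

Standard divisor 8770/11 ≈ 797.273; standard quotas: North 2.442, South 2.578, East 3.038, West 2.943.
Rounding to the nearest integer gives North 2, South 3, East 3, West 3 — total 11, matching the house size, so no adjustment is needed.
South receives 3.

3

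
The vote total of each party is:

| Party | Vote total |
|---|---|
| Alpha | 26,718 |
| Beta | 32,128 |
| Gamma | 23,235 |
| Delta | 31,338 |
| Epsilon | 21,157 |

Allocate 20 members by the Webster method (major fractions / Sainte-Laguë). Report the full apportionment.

Alpha 4, Beta 5, Gamma 3, Delta 5, Epsilon 3

Standard divisor 134576/20 ≈ 6728.8; standard quotas: Alpha 3.971, Beta 4.775, Gamma 3.453, Delta 4.657, Epsilon 3.144.
Rounding to the nearest integer gives Alpha 4, Beta 5, Gamma 3, Delta 5, Epsilon 3 — total 20, matching the house size, so no adjustment is needed.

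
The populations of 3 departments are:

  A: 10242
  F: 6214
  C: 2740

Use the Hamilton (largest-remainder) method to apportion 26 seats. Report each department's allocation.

A: 14, F: 8, C: 4

Total 19196; standard divisor 19196/26 ≈ 738.308.
Standard quotas: A 13.8723, F 8.4165, C 3.7112.
Lower quotas: A 13, F 8, C 3 (sum 24, leaving 2 seats).
Remainders in descending order: A 0.8723, C 0.7112, F 0.4165.
Largest remainders: A, C receive the extra seats.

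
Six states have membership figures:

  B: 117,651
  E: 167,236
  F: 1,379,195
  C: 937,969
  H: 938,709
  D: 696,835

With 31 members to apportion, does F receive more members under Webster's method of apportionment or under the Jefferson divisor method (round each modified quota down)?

Jefferson

Webster: B 1, E 1, F 10, C 7, H 7, D 5.
Jefferson: B 0, E 1, F 11, C 7, H 7, D 5.
F gets 10 under Webster and 11 under Jefferson.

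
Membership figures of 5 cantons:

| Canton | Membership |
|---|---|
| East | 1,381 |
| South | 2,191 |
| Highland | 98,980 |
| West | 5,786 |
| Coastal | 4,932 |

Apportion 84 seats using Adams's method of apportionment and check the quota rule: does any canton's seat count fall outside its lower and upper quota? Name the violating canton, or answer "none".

Standard quotas: East 1.024, South 1.625, Highland 73.403, West 4.291, Coastal 3.658.
Adams allocation: East 1, South 2, Highland 72, West 5, Coastal 4.
Highland has quota 73.403 (lower 73, upper 74) but receives 72 — outside the quota interval.

Highland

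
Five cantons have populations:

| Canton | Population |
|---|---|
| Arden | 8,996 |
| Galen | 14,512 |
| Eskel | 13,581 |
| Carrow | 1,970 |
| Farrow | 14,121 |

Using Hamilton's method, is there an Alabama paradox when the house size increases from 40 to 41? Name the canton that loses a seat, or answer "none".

At 40 seats: Arden 7, Galen 11, Eskel 10, Carrow 1, Farrow 11.
At 41 seats: Arden 7, Galen 11, Eskel 10, Carrow 2, Farrow 11.
No canton's allocation decreased.

none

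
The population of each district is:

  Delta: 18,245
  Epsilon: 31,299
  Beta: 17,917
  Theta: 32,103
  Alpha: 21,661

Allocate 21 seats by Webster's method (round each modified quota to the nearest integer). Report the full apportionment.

Standard divisor 121225/21 ≈ 5772.619; standard quotas: Delta 3.161, Epsilon 5.422, Beta 3.104, Theta 5.561, Alpha 3.752.
Rounding to the nearest integer gives Delta 3, Epsilon 5, Beta 3, Theta 6, Alpha 4 — total 21, matching the house size, so no adjustment is needed.

Delta 3, Epsilon 5, Beta 3, Theta 6, Alpha 4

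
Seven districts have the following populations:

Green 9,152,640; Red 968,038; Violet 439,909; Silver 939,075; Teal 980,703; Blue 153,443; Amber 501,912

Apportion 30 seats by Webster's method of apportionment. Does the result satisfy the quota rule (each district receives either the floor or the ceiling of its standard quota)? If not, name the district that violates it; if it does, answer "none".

Green

Standard quotas: Green 20.903, Red 2.211, Violet 1.005, Silver 2.145, Teal 2.240, Blue 0.350, Amber 1.146.
Webster allocation: Green 22, Red 2, Violet 1, Silver 2, Teal 2, Blue 0, Amber 1.
Green has quota 20.903 (lower 20, upper 21) but receives 22 — outside the quota interval.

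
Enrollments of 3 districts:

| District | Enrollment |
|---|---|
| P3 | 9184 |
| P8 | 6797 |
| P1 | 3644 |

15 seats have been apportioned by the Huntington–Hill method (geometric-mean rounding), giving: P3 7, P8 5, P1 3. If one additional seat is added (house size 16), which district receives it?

P8

Priority for the next seat is population ÷ (√(s·(s+1))).
Priorities: P3 1227.264, P8 1240.957, P1 1051.932.
Highest priority: P8.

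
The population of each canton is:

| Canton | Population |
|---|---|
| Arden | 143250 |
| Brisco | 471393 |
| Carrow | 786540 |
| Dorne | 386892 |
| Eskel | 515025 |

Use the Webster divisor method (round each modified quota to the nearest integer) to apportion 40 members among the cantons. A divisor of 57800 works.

With modified divisor 57800: modified quotas Arden 2.478, Brisco 8.156, Carrow 13.608, Dorne 6.694, Eskel 8.910.
Rounding to the nearest integer: Arden 2, Brisco 8, Carrow 14, Dorne 7, Eskel 9 (total 40).

Arden=2, Brisco=8, Carrow=14, Dorne=7, Eskel=9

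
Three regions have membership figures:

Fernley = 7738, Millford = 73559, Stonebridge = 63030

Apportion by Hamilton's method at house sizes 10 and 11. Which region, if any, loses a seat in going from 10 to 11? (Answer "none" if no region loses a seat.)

At 10 seats: Fernley 1, Millford 5, Stonebridge 4.
At 11 seats: Fernley 0, Millford 6, Stonebridge 5.
Fernley drops from 1 to 0.

Fernley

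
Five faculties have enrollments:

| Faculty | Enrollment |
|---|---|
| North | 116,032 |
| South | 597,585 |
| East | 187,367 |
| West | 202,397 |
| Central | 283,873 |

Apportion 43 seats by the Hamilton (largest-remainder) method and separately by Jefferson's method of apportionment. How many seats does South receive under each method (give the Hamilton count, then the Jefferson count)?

Hamilton: North 4, South 18, East 6, West 6, Central 9.
Jefferson: North 3, South 19, East 6, West 6, Central 9.
South gets 18 under Hamilton and 19 under Jefferson.

18 and 19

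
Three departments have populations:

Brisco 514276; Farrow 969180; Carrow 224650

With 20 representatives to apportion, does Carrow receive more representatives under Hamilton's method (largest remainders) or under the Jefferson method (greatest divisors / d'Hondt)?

Hamilton: Brisco 6, Farrow 11, Carrow 3.
Jefferson: Brisco 6, Farrow 12, Carrow 2.
Carrow gets 3 under Hamilton and 2 under Jefferson.

Hamilton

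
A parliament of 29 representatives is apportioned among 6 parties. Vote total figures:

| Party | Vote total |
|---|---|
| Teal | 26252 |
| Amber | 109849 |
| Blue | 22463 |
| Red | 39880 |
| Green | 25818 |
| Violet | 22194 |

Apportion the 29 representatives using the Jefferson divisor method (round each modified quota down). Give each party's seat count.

Teal=3; Amber=14; Blue=2; Red=5; Green=3; Violet=2

Standard divisor 246456/29 ≈ 8498.483; standard quotas: Teal 3.089, Amber 12.926, Blue 2.643, Red 4.693, Green 3.038, Violet 2.612.
Rounding down gives 3, 12, 2, 4, 3, 2 = 26 seats, so the divisor must be adjusted.
With modified divisor 7700: modified quotas Teal 3.409, Amber 14.266, Blue 2.917, Red 5.179, Green 3.353, Violet 2.882.
Rounding down: Teal 3, Amber 14, Blue 2, Red 5, Green 3, Violet 2 (total 29).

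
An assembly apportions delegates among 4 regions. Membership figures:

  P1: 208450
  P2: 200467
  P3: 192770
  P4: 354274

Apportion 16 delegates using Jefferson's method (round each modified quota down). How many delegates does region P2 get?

Standard divisor 955961/16 ≈ 59747.562; standard quotas: P1 3.489, P2 3.355, P3 3.226, P4 5.930.
Rounding down gives 3, 3, 3, 5 = 14 seats, so the divisor must be adjusted.
With modified divisor 51400: modified quotas P1 4.055, P2 3.900, P3 3.750, P4 6.892.
Rounding down: P1 4, P2 3, P3 3, P4 6 (total 16).
P2 receives 3.

3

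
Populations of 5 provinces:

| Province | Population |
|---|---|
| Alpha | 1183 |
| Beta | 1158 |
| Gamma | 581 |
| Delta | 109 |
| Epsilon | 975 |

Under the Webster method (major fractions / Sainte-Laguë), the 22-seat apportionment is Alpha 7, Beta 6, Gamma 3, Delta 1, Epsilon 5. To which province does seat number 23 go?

Beta

Priority for the next seat is population ÷ (current seats + 0.5).
Priorities: Alpha 157.733, Beta 178.154, Gamma 166.000, Delta 72.667, Epsilon 177.273.
Highest priority: Beta.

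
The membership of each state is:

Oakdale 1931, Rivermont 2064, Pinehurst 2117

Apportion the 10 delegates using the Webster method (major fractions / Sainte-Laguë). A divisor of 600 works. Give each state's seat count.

With modified divisor 600: modified quotas Oakdale 3.218, Rivermont 3.440, Pinehurst 3.528.
Rounding to the nearest integer: Oakdale 3, Rivermont 3, Pinehurst 4 (total 10).

Oakdale: 3, Rivermont: 3, Pinehurst: 4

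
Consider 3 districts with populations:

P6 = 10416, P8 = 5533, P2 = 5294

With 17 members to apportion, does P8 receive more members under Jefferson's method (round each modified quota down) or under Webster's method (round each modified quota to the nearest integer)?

Webster

Jefferson: P6 9, P8 4, P2 4.
Webster: P6 8, P8 5, P2 4.
P8 gets 4 under Jefferson and 5 under Webster.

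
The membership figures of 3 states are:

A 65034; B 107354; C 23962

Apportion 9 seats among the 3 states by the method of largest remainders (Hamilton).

The standard divisor is 196350/9 ≈ 21816.667.
Standard quotas: A 2.9809, B 4.9207, C 1.0983.
Lower quotas: A 2, B 4, C 1 (sum 7, leaving 2 seats).
Remainders in descending order: A 0.9809, B 0.9207, C 0.0983.
The surplus seats go to A, B.

A=3, B=5, C=1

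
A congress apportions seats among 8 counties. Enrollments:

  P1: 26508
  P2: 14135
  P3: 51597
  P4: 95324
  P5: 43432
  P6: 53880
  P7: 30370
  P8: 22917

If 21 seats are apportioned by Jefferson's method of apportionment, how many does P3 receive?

3

Standard divisor 338163/21 ≈ 16103; standard quotas: P1 1.646, P2 0.878, P3 3.204, P4 5.920, P5 2.697, P6 3.346, P7 1.886, P8 1.423.
Rounding down gives 1, 0, 3, 5, 2, 3, 1, 1 = 16 seats, so the divisor must be adjusted.
With modified divisor 13540: modified quotas P1 1.958, P2 1.044, P3 3.811, P4 7.040, P5 3.208, P6 3.979, P7 2.243, P8 1.693.
Rounding down: P1 1, P2 1, P3 3, P4 7, P5 3, P6 3, P7 2, P8 1 (total 21).
P3 receives 3.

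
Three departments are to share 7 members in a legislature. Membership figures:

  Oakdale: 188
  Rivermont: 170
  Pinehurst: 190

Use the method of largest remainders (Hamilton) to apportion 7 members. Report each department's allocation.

Total 548; standard divisor 548/7 ≈ 78.286.
Standard quotas: Oakdale 2.401, Rivermont 2.172, Pinehurst 2.427.
Lower quotas: Oakdale 2, Rivermont 2, Pinehurst 2 (sum 6, leaving 1 seat).
Remainders in descending order: Pinehurst 0.427, Oakdale 0.401, Rivermont 0.172.
Largest remainder: Pinehurst receives the extra seat.

Oakdale=2, Rivermont=2, Pinehurst=3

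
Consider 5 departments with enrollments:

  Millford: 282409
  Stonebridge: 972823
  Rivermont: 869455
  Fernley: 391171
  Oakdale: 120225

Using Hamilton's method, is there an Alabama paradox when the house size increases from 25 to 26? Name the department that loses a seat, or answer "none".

At 25 seats: Millford 3, Stonebridge 9, Rivermont 8, Fernley 4, Oakdale 1.
At 26 seats: Millford 3, Stonebridge 10, Rivermont 8, Fernley 4, Oakdale 1.
No department's allocation decreased.

none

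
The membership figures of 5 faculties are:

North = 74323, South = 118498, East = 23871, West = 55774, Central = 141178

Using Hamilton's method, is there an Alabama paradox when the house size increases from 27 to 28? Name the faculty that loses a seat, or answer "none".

At 27 seats: North 5, South 8, East 1, West 4, Central 9.
At 28 seats: North 5, South 8, East 2, West 4, Central 9.
No faculty's allocation decreased.

none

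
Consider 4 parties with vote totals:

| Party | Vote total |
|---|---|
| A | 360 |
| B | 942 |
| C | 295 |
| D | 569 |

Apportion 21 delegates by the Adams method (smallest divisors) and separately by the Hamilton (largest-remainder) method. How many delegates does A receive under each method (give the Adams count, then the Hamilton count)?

Adams: A 4, B 9, C 3, D 5.
Hamilton: A 3, B 9, C 3, D 6.
A gets 4 under Adams and 3 under Hamilton.

4 and 3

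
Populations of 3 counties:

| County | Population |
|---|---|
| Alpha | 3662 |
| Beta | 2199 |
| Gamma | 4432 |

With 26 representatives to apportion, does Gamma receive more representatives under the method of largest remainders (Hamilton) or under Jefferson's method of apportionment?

Jefferson

Hamilton: Alpha 9, Beta 6, Gamma 11.
Jefferson: Alpha 9, Beta 5, Gamma 12.
Gamma gets 11 under Hamilton and 12 under Jefferson.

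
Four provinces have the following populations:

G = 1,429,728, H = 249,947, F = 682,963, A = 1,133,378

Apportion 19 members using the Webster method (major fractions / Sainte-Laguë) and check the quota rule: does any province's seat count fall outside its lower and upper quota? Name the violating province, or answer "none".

Standard quotas: G 7.770, H 1.358, F 3.712, A 6.160.
Webster allocation: G 8, H 1, F 4, A 6.
Every allocation lies between the lower and upper quota.

none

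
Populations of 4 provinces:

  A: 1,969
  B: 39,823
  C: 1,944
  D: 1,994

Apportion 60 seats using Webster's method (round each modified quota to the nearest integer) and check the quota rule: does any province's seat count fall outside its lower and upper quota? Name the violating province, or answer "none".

Standard quotas: A 2.583, B 52.250, C 2.551, D 2.616.
Webster allocation: A 3, B 51, C 3, D 3.
B has quota 52.250 (lower 52, upper 53) but receives 51 — outside the quota interval.

B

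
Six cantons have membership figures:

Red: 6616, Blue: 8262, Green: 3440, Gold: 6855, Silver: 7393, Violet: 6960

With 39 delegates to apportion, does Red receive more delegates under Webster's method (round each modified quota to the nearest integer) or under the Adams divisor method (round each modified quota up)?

Webster: Red 7, Blue 8, Green 3, Gold 7, Silver 7, Violet 7.
Adams: Red 6, Blue 8, Green 4, Gold 7, Silver 7, Violet 7.
Red gets 7 under Webster and 6 under Adams.

Webster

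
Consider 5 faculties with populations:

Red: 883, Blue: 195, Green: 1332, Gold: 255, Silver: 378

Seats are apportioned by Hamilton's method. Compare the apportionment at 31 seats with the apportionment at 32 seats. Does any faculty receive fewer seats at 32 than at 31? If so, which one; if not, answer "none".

none

At 31 seats: Red 9, Blue 2, Green 13, Gold 3, Silver 4.
At 32 seats: Red 9, Blue 2, Green 14, Gold 3, Silver 4.
No faculty's allocation decreased.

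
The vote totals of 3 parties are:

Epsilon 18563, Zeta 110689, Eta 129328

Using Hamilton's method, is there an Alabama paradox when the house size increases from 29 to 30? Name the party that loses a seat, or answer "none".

At 29 seats: Epsilon 2, Zeta 12, Eta 15.
At 30 seats: Epsilon 2, Zeta 13, Eta 15.
No party's allocation decreased.

none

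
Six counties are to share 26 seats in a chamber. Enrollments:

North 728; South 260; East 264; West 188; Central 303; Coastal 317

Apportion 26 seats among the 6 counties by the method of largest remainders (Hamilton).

Total 2060; standard divisor 2060/26 ≈ 79.231.
Standard quotas: North 9.188, South 3.282, East 3.332, West 2.373, Central 3.824, Coastal 4.001.
Lower quotas: North 9, South 3, East 3, West 2, Central 3, Coastal 4 (sum 24, leaving 2 seats).
Remainders in descending order: Central 0.824, West 0.373, East 0.332, South 0.282, North 0.188, Coastal 0.001.
The surplus seats go to Central, West.

North 9, South 3, East 3, West 3, Central 4, Coastal 4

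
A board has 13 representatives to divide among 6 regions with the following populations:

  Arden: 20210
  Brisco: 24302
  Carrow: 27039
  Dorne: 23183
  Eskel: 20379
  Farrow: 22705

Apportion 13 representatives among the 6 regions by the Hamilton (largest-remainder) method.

The standard divisor is 137818/13 ≈ 10601.385.
Standard quotas: Arden 1.9064, Brisco 2.2923, Carrow 2.5505, Dorne 2.1868, Eskel 1.9223, Farrow 2.1417.
Lower quotas: Arden 1, Brisco 2, Carrow 2, Dorne 2, Eskel 1, Farrow 2 (sum 10, leaving 3 seats).
Remainders in descending order: Eskel 0.9223, Arden 0.9064, Carrow 0.5505, Brisco 0.2923, Dorne 0.1868, Farrow 0.1417.
The surplus seats go to Eskel, Arden, Carrow.

Arden 2, Brisco 2, Carrow 3, Dorne 2, Eskel 2, Farrow 2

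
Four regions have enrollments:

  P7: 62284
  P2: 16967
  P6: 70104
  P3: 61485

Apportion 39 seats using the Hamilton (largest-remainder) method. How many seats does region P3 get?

The standard divisor is 210840/39 ≈ 5406.154.
Standard quotas: P7 11.5209, P2 3.1385, P6 12.9674, P3 11.3732.
Lower quotas: P7 11, P2 3, P6 12, P3 11 (sum 37, leaving 2 seats).
Remainders in descending order: P6 0.9674, P7 0.5209, P3 0.3732, P2 0.1385.
The surplus seats go to P6, P7.
P3 receives 11.

11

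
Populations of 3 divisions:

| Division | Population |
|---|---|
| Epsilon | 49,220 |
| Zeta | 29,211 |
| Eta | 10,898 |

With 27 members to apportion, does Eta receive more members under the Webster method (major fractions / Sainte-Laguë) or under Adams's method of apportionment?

Adams

Webster: Epsilon 15, Zeta 9, Eta 3.
Adams: Epsilon 14, Zeta 9, Eta 4.
Eta gets 3 under Webster and 4 under Adams.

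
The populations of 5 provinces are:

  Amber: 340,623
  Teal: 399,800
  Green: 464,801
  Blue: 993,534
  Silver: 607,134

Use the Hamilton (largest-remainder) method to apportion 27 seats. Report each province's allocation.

The standard divisor is 2805892/27 ≈ 103921.926.
Standard quotas: Amber 3.2777, Teal 3.8471, Green 4.4726, Blue 9.5604, Silver 5.8422.
Lower quotas: Amber 3, Teal 3, Green 4, Blue 9, Silver 5 (sum 24, leaving 3 seats).
Remainders in descending order: Teal 0.8471, Silver 0.8422, Blue 0.5604, Green 0.4726, Amber 0.2777.
Largest remainders: Teal, Silver, Blue receive the extra seats.

Amber 3, Teal 4, Green 4, Blue 10, Silver 6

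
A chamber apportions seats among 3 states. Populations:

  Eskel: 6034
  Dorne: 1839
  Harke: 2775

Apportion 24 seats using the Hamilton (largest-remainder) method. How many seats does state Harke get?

Standard divisor: 10648 ÷ 24 ≈ 443.667.
Standard quotas: Eskel 13.6003, Dorne 4.1450, Harke 6.2547.
Lower quotas: Eskel 13, Dorne 4, Harke 6 (sum 23, leaving 1 seat).
Remainders in descending order: Eskel 0.6003, Harke 0.2547, Dorne 0.1450.
Largest remainder: Eskel receives the extra seat.
Harke receives 6.

6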